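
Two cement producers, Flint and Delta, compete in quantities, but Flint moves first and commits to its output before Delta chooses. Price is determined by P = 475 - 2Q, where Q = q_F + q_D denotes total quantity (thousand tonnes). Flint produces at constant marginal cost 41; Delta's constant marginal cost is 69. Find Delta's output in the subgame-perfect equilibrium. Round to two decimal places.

43.75

The follower Delta best-responds to any q_F: π_D = (475 - 2Q)q_D - 69q_D.
Setting the follower's marginal profit to zero, 406 - 2q_F - 4q_D = 0, i.e. q_D = (406 - 2q_F)/4.
Flint substitutes q_D(q_F) into its own profit: π_F = q_F(475 - 2q_F - (406 - 2q_F)/2) - 41q_F = (272 - q_F)q_F - 41q_F.
Maximising: ∂π_F/∂q_F = 231 - 2q_F = 0, giving q_F = 231/2.
Then q_D = (406 - 2·(231/2))/4 = 175/4.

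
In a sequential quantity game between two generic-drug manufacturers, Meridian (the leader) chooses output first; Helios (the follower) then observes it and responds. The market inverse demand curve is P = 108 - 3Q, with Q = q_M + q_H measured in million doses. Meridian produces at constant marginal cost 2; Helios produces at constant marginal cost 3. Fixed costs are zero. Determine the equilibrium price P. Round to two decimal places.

28.75

Solve by backward induction. Given q_M, the follower Helios maximises π_H = (108 - 3q_M - 3q_H)q_H - 3q_H.
Setting the follower's marginal profit to zero, 105 - 3q_M - 6q_H = 0, i.e. q_H = (105 - 3q_M)/6.
The leader anticipates this reaction. Substituting into P = 108 - 3Q gives P = 111/2 - (3/2)q_M, so π_M = (111/2 - (3/2)q_M)q_M - 2q_M.
The leader's first-order condition 107/2 - 3q_M = 0 yields q_M = 107/6.
Then q_H = (105 - 3·(107/6))/6 = 103/12.
Total output Q = 317/12, so price P = 108 - 3·(317/12) = 115/4.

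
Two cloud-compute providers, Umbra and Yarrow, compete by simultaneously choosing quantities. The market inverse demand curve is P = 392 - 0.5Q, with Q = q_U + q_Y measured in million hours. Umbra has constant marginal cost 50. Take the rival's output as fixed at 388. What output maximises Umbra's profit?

148

With the rival's output fixed at 388, Umbra's profit is π_U = (392 - (1/2)·388 - (1/2)q_U)q_U - (50q_U) = (198 - (1/2)q_U)q_U - (50q_U).
∂π_U/∂q_U = 148 - q_U = 0, so q_U = 148.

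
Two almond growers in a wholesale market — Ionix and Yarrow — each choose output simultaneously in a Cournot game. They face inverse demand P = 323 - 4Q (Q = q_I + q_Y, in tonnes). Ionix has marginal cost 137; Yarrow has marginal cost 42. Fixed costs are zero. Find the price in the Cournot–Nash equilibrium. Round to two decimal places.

Ionix's profit: π_I = (323 - 4Q)q_I - (137q_I). Setting ∂π_I/∂q_I = 0: 186 - 8q_I - 4(q_Y) = 0.
Yarrow's first-order condition: 281 - 8q_Y - 4(q_I) = 0.
Best responses: q_I = (186 - 4q_Y)/8, q_Y = (281 - 4q_I)/8.
Substituting one into the other gives q_I = 91/12 and q_Y = 94/3.
Total output Q = 467/12, so price P = 323 - 4·(467/12) = 502/3.

167.33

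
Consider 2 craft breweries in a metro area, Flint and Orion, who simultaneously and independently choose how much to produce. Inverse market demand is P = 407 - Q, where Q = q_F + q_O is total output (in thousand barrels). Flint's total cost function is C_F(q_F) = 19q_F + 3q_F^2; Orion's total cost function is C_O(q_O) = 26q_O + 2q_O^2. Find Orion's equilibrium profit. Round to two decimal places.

9609.23

Flint's profit: π_F = (407 - Q)q_F - (19q_F + 3q_F²). Setting ∂π_F/∂q_F = 0: 388 - 8q_F - (q_O) = 0.
Orion's profit: π_O = (407 - Q)q_O - (26q_O + 2q_O²). Setting ∂π_O/∂q_O = 0: 381 - 6q_O - (q_F) = 0.
So q_F = (388 - q_O)/8 and q_O = (381 - q_F)/6.
Substituting one into the other gives q_F = 1947/47 and q_O = 56.5957.
Price P = 407 - 98.0213 = 308.9787.
Orion's profit: 308.9787·56.5957 - 26·56.5957 - 2·56.5957² = 9609.2349.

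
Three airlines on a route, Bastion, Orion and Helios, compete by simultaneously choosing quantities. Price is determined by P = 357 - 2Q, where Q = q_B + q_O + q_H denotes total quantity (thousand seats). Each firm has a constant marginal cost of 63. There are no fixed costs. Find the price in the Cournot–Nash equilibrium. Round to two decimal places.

136.50

A representative firm's profit is π_i = q_i(357 - 2Q) - 63q_i.
First-order condition (treating rivals' output as given): 294 - 4q_i - 2·Σ_{j≠i} q_j = 0.
By symmetry each firm produces the same amount; substituting Σ_{j≠i} q_j = 2q_i yields q_i = 294/8 = 147/4.
Total output Q = 441/4, so price P = 357 - 2·(441/4) = 273/2.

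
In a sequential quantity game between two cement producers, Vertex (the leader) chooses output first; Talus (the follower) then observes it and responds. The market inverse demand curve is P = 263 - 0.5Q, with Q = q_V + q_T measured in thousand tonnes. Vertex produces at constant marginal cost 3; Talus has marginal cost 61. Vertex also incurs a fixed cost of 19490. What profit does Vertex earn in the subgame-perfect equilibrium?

5791

The follower Talus best-responds to any q_V: π_T = (263 - 0.5Q)q_T - 61q_T.
∂π_T/∂q_T = 202 - (1/2)q_V - q_T = 0 gives the reaction function q_T = (202 - (1/2)q_V).
Vertex substitutes q_T(q_V) into its own profit: π_V = q_V(263 - (1/2)q_V - (202 - (1/2)q_V)/2) - 3q_V = (162 - (1/4)q_V)q_V - 3q_V.
The leader's first-order condition 159 - (1/2)q_V = 0 yields q_V = 318.
Then q_T = (202 - (1/2)·318) = 43.
Price P = 263 - (1/2)·361 = 165/2.
Vertex's profit: (165/2 - 3)·318 - 19490 = 5791.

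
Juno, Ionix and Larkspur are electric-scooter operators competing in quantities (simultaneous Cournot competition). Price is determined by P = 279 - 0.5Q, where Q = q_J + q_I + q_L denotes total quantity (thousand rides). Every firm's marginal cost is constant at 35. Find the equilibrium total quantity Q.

366

Each firm earns π_i = (279 - 0.5Q)q_i - 35q_i.
First-order condition (treating rivals' output as given): 244 - q_i - (1/2)·Σ_{j≠i} q_j = 0.
With identical firms every q_j equals q_i, so Σ_{j≠i} q_j = 2q_i and 244 = 2q_i, giving q_i = 122.
Total output Q = 122 + 122 + 122 = 366.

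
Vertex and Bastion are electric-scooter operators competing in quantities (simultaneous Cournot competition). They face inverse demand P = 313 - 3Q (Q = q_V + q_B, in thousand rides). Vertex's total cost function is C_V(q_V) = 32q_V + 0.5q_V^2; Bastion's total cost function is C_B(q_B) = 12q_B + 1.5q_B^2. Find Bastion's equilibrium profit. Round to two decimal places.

2465.58

Vertex's profit: π_V = (313 - 3Q)q_V - (32q_V + (1/2)q_V²). Setting ∂π_V/∂q_V = 0: 281 - 7q_V - 3(q_B) = 0.
Bastion's first-order condition: 301 - 9q_B - 3(q_V) = 0.
Best responses: q_V = (281 - 3q_B)/7, q_B = (301 - 3q_V)/9.
Substituting one into the other gives q_V = 271/9 and q_B = 632/27.
Price P = 313 - 3·(1445/27) = 1372/9.
Bastion's profit: (1372/9)·(632/27) - 12·(632/27) - (3/2)(632/27)² = 2465.5802.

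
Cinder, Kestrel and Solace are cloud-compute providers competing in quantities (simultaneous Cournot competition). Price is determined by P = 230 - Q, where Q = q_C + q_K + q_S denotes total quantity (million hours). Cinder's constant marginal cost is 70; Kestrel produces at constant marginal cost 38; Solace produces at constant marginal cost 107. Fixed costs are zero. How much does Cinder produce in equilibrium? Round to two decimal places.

Cinder's profit: π_C = (230 - Q)q_C - (70q_C). Setting ∂π_C/∂q_C = 0: 160 - 2q_C - (q_K + q_S) = 0.
Kestrel's first-order condition: 192 - 2q_K - (q_C + q_S) = 0.
Solace's first-order condition: 123 - 2q_S - (q_C + q_K) = 0.
Adding the 3 first-order conditions: 475 − 4Q = 0, so Q = 475/4.
Back-substituting: q_C = (160 − 475/4) = 165/4, q_K = (192 − 475/4) = 293/4, q_S = (123 − 475/4) = 17/4.

41.25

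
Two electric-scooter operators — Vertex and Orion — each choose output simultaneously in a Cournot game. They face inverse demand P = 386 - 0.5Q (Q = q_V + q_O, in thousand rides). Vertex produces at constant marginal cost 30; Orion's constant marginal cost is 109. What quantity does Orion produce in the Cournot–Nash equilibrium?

Vertex's profit: π_V = (386 - 0.5Q)q_V - (30q_V). Setting ∂π_V/∂q_V = 0: 356 - q_V - (1/2)(q_O) = 0.
Orion's profit: π_O = (386 - 0.5Q)q_O - (109q_O). Setting ∂π_O/∂q_O = 0: 277 - q_O - (1/2)(q_V) = 0.
Best responses: q_V = (356 - (1/2)q_O), q_O = (277 - (1/2)q_V).
Substituting one into the other gives q_V = 290 and q_O = 132.

132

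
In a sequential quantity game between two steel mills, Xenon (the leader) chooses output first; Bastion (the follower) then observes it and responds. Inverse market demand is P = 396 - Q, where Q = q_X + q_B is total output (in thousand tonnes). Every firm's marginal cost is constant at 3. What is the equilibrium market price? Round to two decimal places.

Solve by backward induction. Given q_X, the follower Bastion maximises π_B = (396 - q_X - q_B)q_B - 3q_B.
Follower FOC: 393 - q_X - 2q_B = 0, so q_B(q_X) = (393 - q_X)/2.
The leader anticipates this reaction. Substituting into P = 396 - Q gives P = 399/2 - (1/2)q_X, so π_X = (399/2 - (1/2)q_X)q_X - 3q_X.
Leader FOC: 393/2 - q_X = 0, so q_X = 393/2.
Then q_B = (393 - 393/2)/2 = 393/4.
Total output Q = 1179/4, so price P = 396 - 1179/4 = 405/4.

101.25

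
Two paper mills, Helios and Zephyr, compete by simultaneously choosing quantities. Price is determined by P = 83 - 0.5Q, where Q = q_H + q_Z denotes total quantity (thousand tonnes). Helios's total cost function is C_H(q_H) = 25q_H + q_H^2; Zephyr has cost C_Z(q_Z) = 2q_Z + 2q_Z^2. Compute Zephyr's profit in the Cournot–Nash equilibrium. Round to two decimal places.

Helios's profit: π_H = (83 - 0.5Q)q_H - (25q_H + q_H²). Setting ∂π_H/∂q_H = 0: 58 - 3q_H - (1/2)(q_Z) = 0.
Zephyr's first-order condition: 81 - 5q_Z - (1/2)(q_H) = 0.
Best responses: q_H = (58 - (1/2)q_Z)/3, q_Z = (81 - (1/2)q_H)/5.
Solving the pair: q_H = 998/59, q_Z = 856/59.
Price P = 83 - (1/2)·(1854/59) = 67.2881.
Zephyr's profit: 67.2881·(856/59) - 2·(856/59) - 2(856/59)² = 526.2396.

526.24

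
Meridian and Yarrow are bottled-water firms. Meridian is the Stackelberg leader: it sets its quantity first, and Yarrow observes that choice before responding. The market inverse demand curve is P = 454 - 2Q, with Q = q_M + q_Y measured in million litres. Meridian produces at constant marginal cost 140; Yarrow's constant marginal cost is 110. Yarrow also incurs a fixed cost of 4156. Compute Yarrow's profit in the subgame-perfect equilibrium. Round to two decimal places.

944.50

Solve by backward induction. Given q_M, the follower Yarrow maximises π_Y = (454 - 2q_M - 2q_Y)q_Y - 110q_Y.
∂π_Y/∂q_Y = 344 - 2q_M - 4q_Y = 0 gives the reaction function q_Y = (344 - 2q_M)/4.
Meridian substitutes q_Y(q_M) into its own profit: π_M = q_M(454 - 2q_M - (344 - 2q_M)/2) - 140q_M = (282 - q_M)q_M - 140q_M.
Maximising: ∂π_M/∂q_M = 142 - 2q_M = 0, giving q_M = 71.
Then q_Y = (344 - 2·71)/4 = 101/2.
Price P = 454 - 2·(243/2) = 211.
Yarrow's profit: (211 - 110)·(101/2) - 4156 = 1889/2.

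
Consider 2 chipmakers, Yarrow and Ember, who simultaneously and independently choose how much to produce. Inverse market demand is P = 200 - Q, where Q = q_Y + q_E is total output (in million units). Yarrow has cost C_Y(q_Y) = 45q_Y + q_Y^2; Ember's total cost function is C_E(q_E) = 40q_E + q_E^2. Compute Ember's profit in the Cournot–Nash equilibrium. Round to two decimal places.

2090.89

Yarrow's profit: π_Y = (200 - Q)q_Y - (45q_Y + q_Y²). Setting ∂π_Y/∂q_Y = 0: 155 - 4q_Y - (q_E) = 0.
Ember's first-order condition: 160 - 4q_E - (q_Y) = 0.
Best responses: q_Y = (155 - q_E)/4, q_E = (160 - q_Y)/4.
Substituting one into the other gives q_Y = 92/3 and q_E = 97/3.
Price P = 200 - 63 = 137.
Ember's profit: 137·(97/3) - 40·(97/3) - (97/3)² = 2090.8889.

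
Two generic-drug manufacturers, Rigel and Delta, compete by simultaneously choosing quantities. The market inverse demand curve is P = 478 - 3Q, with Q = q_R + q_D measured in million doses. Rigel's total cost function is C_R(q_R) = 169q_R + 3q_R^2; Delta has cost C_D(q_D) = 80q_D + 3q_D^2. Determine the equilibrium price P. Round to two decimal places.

Rigel's profit: π_R = (478 - 3Q)q_R - (169q_R + 3q_R²). Setting ∂π_R/∂q_R = 0: 309 - 12q_R - 3(q_D) = 0.
Delta's profit: π_D = (478 - 3Q)q_D - (80q_D + 3q_D²). Setting ∂π_D/∂q_D = 0: 398 - 12q_D - 3(q_R) = 0.
Rearranging gives the reaction functions q_R = (309 - 3q_D)/12 and q_D = (398 - 3q_R)/12.
Solving the pair: q_R = 838/45, q_D = 1283/45.
Total output Q = 707/15, so price P = 478 - 3·(707/15) = 1683/5.

336.60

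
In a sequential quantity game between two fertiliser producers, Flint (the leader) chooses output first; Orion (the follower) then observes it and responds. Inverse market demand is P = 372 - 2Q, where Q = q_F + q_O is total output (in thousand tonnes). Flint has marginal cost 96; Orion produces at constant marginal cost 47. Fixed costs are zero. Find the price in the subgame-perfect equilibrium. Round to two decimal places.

152.75

Solve by backward induction. Given q_F, the follower Orion maximises π_O = (372 - 2q_F - 2q_O)q_O - 47q_O.
Setting the follower's marginal profit to zero, 325 - 2q_F - 4q_O = 0, i.e. q_O = (325 - 2q_F)/4.
Flint substitutes q_O(q_F) into its own profit: π_F = q_F(372 - 2q_F - (325 - 2q_F)/2) - 96q_F = (419/2 - q_F)q_F - 96q_F.
Maximising: ∂π_F/∂q_F = 227/2 - 2q_F = 0, giving q_F = 227/4.
Then q_O = (325 - 2·(227/4))/4 = 423/8.
Total output Q = 877/8, so price P = 372 - 2·(877/8) = 611/4.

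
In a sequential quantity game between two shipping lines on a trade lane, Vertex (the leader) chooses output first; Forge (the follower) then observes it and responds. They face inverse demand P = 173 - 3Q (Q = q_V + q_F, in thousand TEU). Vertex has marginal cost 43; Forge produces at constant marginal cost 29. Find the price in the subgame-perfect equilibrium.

The follower Forge best-responds to any q_V: π_F = (173 - 3Q)q_F - 29q_F.
Follower FOC: 144 - 3q_V - 6q_F = 0, so q_F(q_V) = (144 - 3q_V)/6.
The leader anticipates this reaction. Substituting into P = 173 - 3Q gives P = 101 - (3/2)q_V, so π_V = (101 - (3/2)q_V)q_V - 43q_V.
Maximising: ∂π_V/∂q_V = 58 - 3q_V = 0, giving q_V = 58/3.
Then q_F = (144 - 3·(58/3))/6 = 43/3.
Total output Q = 101/3, so price P = 173 - 3·(101/3) = 72.

72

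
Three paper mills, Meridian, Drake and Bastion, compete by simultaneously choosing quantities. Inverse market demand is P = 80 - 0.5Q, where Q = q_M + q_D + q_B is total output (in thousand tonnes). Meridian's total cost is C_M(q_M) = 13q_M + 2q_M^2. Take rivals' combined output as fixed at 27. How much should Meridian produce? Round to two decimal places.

10.70

With rivals' combined output fixed at 27, Meridian's profit is π_M = (80 - (1/2)·27 - (1/2)q_M)q_M - (13q_M + 2q_M²) = (133/2 - (1/2)q_M)q_M - (13q_M + 2q_M²).
∂π_M/∂q_M = 107/2 - 5q_M = 0, so q_M = 107/10.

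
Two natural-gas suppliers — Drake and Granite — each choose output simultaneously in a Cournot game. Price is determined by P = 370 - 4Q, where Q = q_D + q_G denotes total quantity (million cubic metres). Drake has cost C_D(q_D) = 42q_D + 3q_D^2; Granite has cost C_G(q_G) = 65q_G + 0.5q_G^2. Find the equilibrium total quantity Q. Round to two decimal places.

Drake's profit: π_D = (370 - 4Q)q_D - (42q_D + 3q_D²). Setting ∂π_D/∂q_D = 0: 328 - 14q_D - 4(q_G) = 0.
Granite's first-order condition: 305 - 9q_G - 4(q_D) = 0.
So q_D = (328 - 4q_G)/14 and q_G = (305 - 4q_D)/9.
Solving the pair: q_D = 866/55, q_G = 1479/55.
Total output Q = 866/55 + 1479/55 = 469/11.

42.64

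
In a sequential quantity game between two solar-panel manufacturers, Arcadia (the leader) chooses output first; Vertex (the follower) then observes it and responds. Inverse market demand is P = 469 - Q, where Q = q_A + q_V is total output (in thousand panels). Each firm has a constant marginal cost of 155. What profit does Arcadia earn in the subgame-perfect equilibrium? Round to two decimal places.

12324.50

The follower Vertex best-responds to any q_A: π_V = (469 - Q)q_V - 155q_V.
Setting the follower's marginal profit to zero, 314 - q_A - 2q_V = 0, i.e. q_V = (314 - q_A)/2.
Arcadia substitutes q_V(q_A) into its own profit: π_A = q_A(469 - q_A - (314 - q_A)/2) - 155q_A = (312 - (1/2)q_A)q_A - 155q_A.
Maximising: ∂π_A/∂q_A = 157 - q_A = 0, giving q_A = 157.
Then q_V = (314 - 157)/2 = 157/2.
Price P = 469 - 471/2 = 467/2.
Arcadia's profit: (467/2 - 155)·157 = 12324.5000.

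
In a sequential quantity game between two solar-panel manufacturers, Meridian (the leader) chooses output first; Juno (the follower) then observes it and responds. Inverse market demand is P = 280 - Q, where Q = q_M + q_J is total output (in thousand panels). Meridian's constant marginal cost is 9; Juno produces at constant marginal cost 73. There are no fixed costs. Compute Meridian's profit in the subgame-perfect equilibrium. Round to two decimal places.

The follower Juno best-responds to any q_M: π_J = (280 - Q)q_J - 73q_J.
∂π_J/∂q_J = 207 - q_M - 2q_J = 0 gives the reaction function q_J = (207 - q_M)/2.
The leader anticipates this reaction. Substituting into P = 280 - Q gives P = 353/2 - (1/2)q_M, so π_M = (353/2 - (1/2)q_M)q_M - 9q_M.
Leader FOC: 335/2 - q_M = 0, so q_M = 335/2.
Then q_J = (207 - 335/2)/2 = 79/4.
Price P = 280 - 749/4 = 371/4.
Meridian's profit: (371/4 - 9)·(335/2) = 14028.1250.

14028.13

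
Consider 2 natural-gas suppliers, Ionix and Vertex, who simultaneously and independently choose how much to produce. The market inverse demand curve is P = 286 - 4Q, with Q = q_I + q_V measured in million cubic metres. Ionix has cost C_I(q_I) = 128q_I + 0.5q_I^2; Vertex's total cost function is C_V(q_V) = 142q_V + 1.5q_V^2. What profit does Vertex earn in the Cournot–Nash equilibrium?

Ionix's profit: π_I = (286 - 4Q)q_I - (128q_I + (1/2)q_I²). Setting ∂π_I/∂q_I = 0: 158 - 9q_I - 4(q_V) = 0.
Vertex's first-order condition: 144 - 11q_V - 4(q_I) = 0.
So q_I = (158 - 4q_V)/9 and q_V = (144 - 4q_I)/11.
Substituting one into the other gives q_I = 14 and q_V = 8.
Price P = 286 - 4·22 = 198.
Vertex's profit: 198·8 - 142·8 - (3/2)·8² = 352.

352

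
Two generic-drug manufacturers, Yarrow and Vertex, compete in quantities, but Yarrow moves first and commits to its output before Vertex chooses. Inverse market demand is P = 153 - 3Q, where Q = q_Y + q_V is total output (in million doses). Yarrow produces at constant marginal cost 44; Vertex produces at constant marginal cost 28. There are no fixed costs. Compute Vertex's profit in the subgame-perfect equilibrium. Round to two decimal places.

The follower Vertex best-responds to any q_Y: π_V = (153 - 3Q)q_V - 28q_V.
Follower FOC: 125 - 3q_Y - 6q_V = 0, so q_V(q_Y) = (125 - 3q_Y)/6.
The leader anticipates this reaction. Substituting into P = 153 - 3Q gives P = 181/2 - (3/2)q_Y, so π_Y = (181/2 - (3/2)q_Y)q_Y - 44q_Y.
The leader's first-order condition 93/2 - 3q_Y = 0 yields q_Y = 31/2.
Then q_V = (125 - 3·(31/2))/6 = 157/12.
Price P = 153 - 3·(343/12) = 269/4.
Vertex's profit: (269/4 - 28)·(157/12) = 513.5208.

513.52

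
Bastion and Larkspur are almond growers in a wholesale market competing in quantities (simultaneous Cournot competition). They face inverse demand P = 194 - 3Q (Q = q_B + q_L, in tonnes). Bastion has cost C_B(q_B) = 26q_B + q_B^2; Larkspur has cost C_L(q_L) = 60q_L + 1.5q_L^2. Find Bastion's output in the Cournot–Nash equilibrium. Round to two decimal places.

17.62

Bastion's profit: π_B = (194 - 3Q)q_B - (26q_B + q_B²). Setting ∂π_B/∂q_B = 0: 168 - 8q_B - 3(q_L) = 0.
Larkspur's profit: π_L = (194 - 3Q)q_L - (60q_L + (3/2)q_L²). Setting ∂π_L/∂q_L = 0: 134 - 9q_L - 3(q_B) = 0.
Rearranging gives the reaction functions q_B = (168 - 3q_L)/8 and q_L = (134 - 3q_B)/9.
Substituting one into the other gives q_B = 370/21 and q_L = 568/63.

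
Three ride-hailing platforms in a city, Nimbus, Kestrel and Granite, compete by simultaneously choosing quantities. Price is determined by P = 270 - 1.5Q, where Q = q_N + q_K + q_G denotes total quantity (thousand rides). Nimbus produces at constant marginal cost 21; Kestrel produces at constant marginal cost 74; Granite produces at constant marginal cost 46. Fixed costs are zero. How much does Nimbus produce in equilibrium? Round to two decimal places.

54.50

Nimbus's profit: π_N = (270 - 1.5Q)q_N - (21q_N). Setting ∂π_N/∂q_N = 0: 249 - 3q_N - (3/2)(q_K + q_G) = 0.
Kestrel's profit: π_K = (270 - 1.5Q)q_K - (74q_K). Setting ∂π_K/∂q_K = 0: 196 - 3q_K - (3/2)(q_N + q_G) = 0.
Granite's first-order condition: 224 - 3q_G - (3/2)(q_N + q_K) = 0.
Summing all 3 equations gives 669 − 6Q = 0, hence Q = 223/2.
Back-substituting: q_N = (249 − 669/4)/(3/2) = 109/2, q_K = (196 − 669/4)/(3/2) = 115/6, q_G = (224 − 669/4)/(3/2) = 227/6.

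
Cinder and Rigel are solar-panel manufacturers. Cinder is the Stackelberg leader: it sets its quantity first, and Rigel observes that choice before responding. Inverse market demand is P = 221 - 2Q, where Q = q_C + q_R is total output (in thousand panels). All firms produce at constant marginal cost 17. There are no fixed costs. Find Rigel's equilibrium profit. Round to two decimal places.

1300.50

Solve by backward induction. Given q_C, the follower Rigel maximises π_R = (221 - 2q_C - 2q_R)q_R - 17q_R.
Follower FOC: 204 - 2q_C - 4q_R = 0, so q_R(q_C) = (204 - 2q_C)/4.
The leader anticipates this reaction. Substituting into P = 221 - 2Q gives P = 119 - q_C, so π_C = (119 - q_C)q_C - 17q_C.
Leader FOC: 102 - 2q_C = 0, so q_C = 51.
Then q_R = (204 - 2·51)/4 = 51/2.
Price P = 221 - 2·(153/2) = 68.
Rigel's profit: (68 - 17)·(51/2) = 1300.5000.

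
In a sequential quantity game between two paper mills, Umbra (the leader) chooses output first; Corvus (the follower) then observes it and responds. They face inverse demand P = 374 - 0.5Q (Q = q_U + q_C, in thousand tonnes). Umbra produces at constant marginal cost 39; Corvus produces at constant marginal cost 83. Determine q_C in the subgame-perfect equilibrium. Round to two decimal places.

101.50

Solve by backward induction. Given q_U, the follower Corvus maximises π_C = (374 - (1/2)q_U - (1/2)q_C)q_C - 83q_C.
∂π_C/∂q_C = 291 - (1/2)q_U - q_C = 0 gives the reaction function q_C = (291 - (1/2)q_U).
The leader anticipates this reaction. Substituting into P = 374 - 0.5Q gives P = 457/2 - (1/4)q_U, so π_U = (457/2 - (1/4)q_U)q_U - 39q_U.
Maximising: ∂π_U/∂q_U = 379/2 - (1/2)q_U = 0, giving q_U = 379.
Then q_C = (291 - (1/2)·379) = 203/2.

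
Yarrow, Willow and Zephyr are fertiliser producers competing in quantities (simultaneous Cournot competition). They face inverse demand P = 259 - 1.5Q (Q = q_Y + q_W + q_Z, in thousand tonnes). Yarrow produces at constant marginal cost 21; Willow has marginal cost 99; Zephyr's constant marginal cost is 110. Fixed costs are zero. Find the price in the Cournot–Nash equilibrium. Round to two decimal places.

Yarrow's profit: π_Y = (259 - 1.5Q)q_Y - (21q_Y). Setting ∂π_Y/∂q_Y = 0: 238 - 3q_Y - (3/2)(q_W + q_Z) = 0.
Willow's profit: π_W = (259 - 1.5Q)q_W - (99q_W). Setting ∂π_W/∂q_W = 0: 160 - 3q_W - (3/2)(q_Y + q_Z) = 0.
Zephyr's first-order condition: 149 - 3q_Z - (3/2)(q_Y + q_W) = 0.
Summing all 3 equations gives 547 − 6Q = 0, hence Q = 547/6.
Back-substituting: q_Y = (238 − 547/4)/(3/2) = 135/2, q_W = (160 − 547/4)/(3/2) = 31/2, q_Z = (149 − 547/4)/(3/2) = 49/6.
Total output Q = 547/6, so price P = 259 - (3/2)·(547/6) = 489/4.

122.25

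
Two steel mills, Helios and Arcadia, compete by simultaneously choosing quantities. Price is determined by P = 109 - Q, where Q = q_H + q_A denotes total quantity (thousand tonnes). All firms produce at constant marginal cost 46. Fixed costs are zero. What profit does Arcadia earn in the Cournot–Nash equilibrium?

A representative firm's profit is π_i = q_i(109 - Q) - 46q_i.
First-order condition (treating rivals' output as given): 63 - 2q_i - q_j = 0.
By symmetry each firm produces the same amount; substituting q_j = q_i yields q_i = 63/3 = 21.
Price P = 109 - 42 = 67.
Arcadia's profit: (67 - 46)·21 = 441.

441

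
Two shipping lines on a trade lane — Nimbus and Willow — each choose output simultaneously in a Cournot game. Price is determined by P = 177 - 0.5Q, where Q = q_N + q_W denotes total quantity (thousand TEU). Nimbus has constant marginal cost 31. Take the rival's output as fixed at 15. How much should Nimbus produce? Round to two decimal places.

138.50

With the rival's output fixed at 15, Nimbus's profit is π_N = (177 - (1/2)·15 - (1/2)q_N)q_N - (31q_N) = (339/2 - (1/2)q_N)q_N - (31q_N).
∂π_N/∂q_N = 277/2 - q_N = 0, so q_N = 277/2.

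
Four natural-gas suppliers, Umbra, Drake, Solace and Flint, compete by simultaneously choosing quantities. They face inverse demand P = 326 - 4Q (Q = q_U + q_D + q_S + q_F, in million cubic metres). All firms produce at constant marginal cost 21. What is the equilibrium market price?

Each firm earns π_i = (326 - 4Q)q_i - 21q_i.
First-order condition (treating rivals' output as given): 305 - 8q_i - 4·Σ_{j≠i} q_j = 0.
With identical firms every q_j equals q_i, so Σ_{j≠i} q_j = 3q_i and 305 = 20q_i, giving q_i = 61/4.
Total output Q = 61, so price P = 326 - 4·61 = 82.

82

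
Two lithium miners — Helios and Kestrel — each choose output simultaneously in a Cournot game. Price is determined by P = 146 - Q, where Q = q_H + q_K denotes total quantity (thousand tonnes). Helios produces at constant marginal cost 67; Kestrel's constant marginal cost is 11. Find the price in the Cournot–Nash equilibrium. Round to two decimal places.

74.67

Helios's profit: π_H = (146 - Q)q_H - (67q_H). Setting ∂π_H/∂q_H = 0: 79 - 2q_H - (q_K) = 0.
Kestrel's profit: π_K = (146 - Q)q_K - (11q_K). Setting ∂π_K/∂q_K = 0: 135 - 2q_K - (q_H) = 0.
So q_H = (79 - q_K)/2 and q_K = (135 - q_H)/2.
Solving the pair: q_H = 23/3, q_K = 191/3.
Total output Q = 214/3, so price P = 146 - 214/3 = 224/3.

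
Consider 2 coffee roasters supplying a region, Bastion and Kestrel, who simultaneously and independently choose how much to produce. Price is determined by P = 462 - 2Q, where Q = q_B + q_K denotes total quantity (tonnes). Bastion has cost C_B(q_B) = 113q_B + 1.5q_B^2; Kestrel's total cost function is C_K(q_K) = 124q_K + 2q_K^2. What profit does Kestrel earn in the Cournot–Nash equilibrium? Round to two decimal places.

4115.72

Bastion's profit: π_B = (462 - 2Q)q_B - (113q_B + (3/2)q_B²). Setting ∂π_B/∂q_B = 0: 349 - 7q_B - 2(q_K) = 0.
Kestrel's first-order condition: 338 - 8q_K - 2(q_B) = 0.
Rearranging gives the reaction functions q_B = (349 - 2q_K)/7 and q_K = (338 - 2q_B)/8.
Solving the pair: q_B = 529/13, q_K = 417/13.
Price P = 462 - 2·(946/13) = 316.4615.
Kestrel's profit: 316.4615·(417/13) - 124·(417/13) - 2(417/13)² = 4115.7160.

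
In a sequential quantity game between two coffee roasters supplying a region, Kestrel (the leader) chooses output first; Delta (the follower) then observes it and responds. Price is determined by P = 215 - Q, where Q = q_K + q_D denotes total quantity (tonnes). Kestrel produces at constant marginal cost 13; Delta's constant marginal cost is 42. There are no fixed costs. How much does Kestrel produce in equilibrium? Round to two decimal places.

115.50

The follower Delta best-responds to any q_K: π_D = (215 - Q)q_D - 42q_D.
Setting the follower's marginal profit to zero, 173 - q_K - 2q_D = 0, i.e. q_D = (173 - q_K)/2.
Kestrel substitutes q_D(q_K) into its own profit: π_K = q_K(215 - q_K - (173 - q_K)/2) - 13q_K = (257/2 - (1/2)q_K)q_K - 13q_K.
Maximising: ∂π_K/∂q_K = 231/2 - q_K = 0, giving q_K = 231/2.
Then q_D = (173 - 231/2)/2 = 115/4.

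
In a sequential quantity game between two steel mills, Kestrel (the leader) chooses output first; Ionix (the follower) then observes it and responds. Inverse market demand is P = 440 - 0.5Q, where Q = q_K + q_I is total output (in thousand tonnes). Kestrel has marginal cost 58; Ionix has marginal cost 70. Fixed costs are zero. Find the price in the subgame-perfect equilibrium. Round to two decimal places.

The follower Ionix best-responds to any q_K: π_I = (440 - 0.5Q)q_I - 70q_I.
∂π_I/∂q_I = 370 - (1/2)q_K - q_I = 0 gives the reaction function q_I = (370 - (1/2)q_K).
The leader anticipates this reaction. Substituting into P = 440 - 0.5Q gives P = 255 - (1/4)q_K, so π_K = (255 - (1/4)q_K)q_K - 58q_K.
Leader FOC: 197 - (1/2)q_K = 0, so q_K = 394.
Then q_I = (370 - (1/2)·394) = 173.
Total output Q = 567, so price P = 440 - (1/2)·567 = 313/2.

156.50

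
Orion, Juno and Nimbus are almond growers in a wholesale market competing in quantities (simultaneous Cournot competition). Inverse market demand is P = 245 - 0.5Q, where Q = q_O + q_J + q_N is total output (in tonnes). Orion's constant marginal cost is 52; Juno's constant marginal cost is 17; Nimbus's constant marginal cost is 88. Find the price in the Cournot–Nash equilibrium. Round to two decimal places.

Orion's profit: π_O = (245 - 0.5Q)q_O - (52q_O). Setting ∂π_O/∂q_O = 0: 193 - q_O - (1/2)(q_J + q_N) = 0.
Juno's profit: π_J = (245 - 0.5Q)q_J - (17q_J). Setting ∂π_J/∂q_J = 0: 228 - q_J - (1/2)(q_O + q_N) = 0.
Nimbus's first-order condition: 157 - q_N - (1/2)(q_O + q_J) = 0.
Summing all 3 equations gives 578 − 2Q = 0, hence Q = 289.
Back-substituting: q_O = (193 − 289/2)/(1/2) = 97, q_J = (228 − 289/2)/(1/2) = 167, q_N = (157 − 289/2)/(1/2) = 25.
Total output Q = 289, so price P = 245 - (1/2)·289 = 201/2.

100.50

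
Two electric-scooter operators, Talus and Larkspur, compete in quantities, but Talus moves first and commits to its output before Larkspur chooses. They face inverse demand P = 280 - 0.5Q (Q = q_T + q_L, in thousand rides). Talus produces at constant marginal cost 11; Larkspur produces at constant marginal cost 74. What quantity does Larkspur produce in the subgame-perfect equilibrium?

Solve by backward induction. Given q_T, the follower Larkspur maximises π_L = (280 - (1/2)q_T - (1/2)q_L)q_L - 74q_L.
Follower FOC: 206 - (1/2)q_T - q_L = 0, so q_L(q_T) = (206 - (1/2)q_T).
Talus substitutes q_L(q_T) into its own profit: π_T = q_T(280 - (1/2)q_T - (206 - (1/2)q_T)/2) - 11q_T = (177 - (1/4)q_T)q_T - 11q_T.
The leader's first-order condition 166 - (1/2)q_T = 0 yields q_T = 332.
Then q_L = (206 - (1/2)·332) = 40.

40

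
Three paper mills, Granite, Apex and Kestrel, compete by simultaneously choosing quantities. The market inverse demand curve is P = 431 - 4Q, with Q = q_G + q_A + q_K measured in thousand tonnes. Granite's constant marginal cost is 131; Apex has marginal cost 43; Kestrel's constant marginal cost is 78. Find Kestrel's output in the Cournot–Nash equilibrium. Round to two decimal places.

23.19

Granite's profit: π_G = (431 - 4Q)q_G - (131q_G). Setting ∂π_G/∂q_G = 0: 300 - 8q_G - 4(q_A + q_K) = 0.
Apex's first-order condition: 388 - 8q_A - 4(q_G + q_K) = 0.
Kestrel's first-order condition: 353 - 8q_K - 4(q_G + q_A) = 0.
Adding the 3 first-order conditions: 1041 − 16Q = 0, so Q = 1041/16.
Back-substituting: q_G = (300 − 1041/4)/4 = 159/16, q_A = (388 − 1041/4)/4 = 511/16, q_K = (353 − 1041/4)/4 = 371/16.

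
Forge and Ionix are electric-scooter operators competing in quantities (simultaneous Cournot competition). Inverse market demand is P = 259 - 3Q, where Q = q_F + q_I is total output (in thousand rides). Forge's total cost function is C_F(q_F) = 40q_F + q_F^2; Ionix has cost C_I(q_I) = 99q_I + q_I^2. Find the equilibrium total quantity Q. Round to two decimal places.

34.45

Forge's profit: π_F = (259 - 3Q)q_F - (40q_F + q_F²). Setting ∂π_F/∂q_F = 0: 219 - 8q_F - 3(q_I) = 0.
Ionix's profit: π_I = (259 - 3Q)q_I - (99q_I + q_I²). Setting ∂π_I/∂q_I = 0: 160 - 8q_I - 3(q_F) = 0.
Best responses: q_F = (219 - 3q_I)/8, q_I = (160 - 3q_F)/8.
Substituting one into the other gives q_F = 1272/55 and q_I = 623/55.
Total output Q = 1272/55 + 623/55 = 379/11.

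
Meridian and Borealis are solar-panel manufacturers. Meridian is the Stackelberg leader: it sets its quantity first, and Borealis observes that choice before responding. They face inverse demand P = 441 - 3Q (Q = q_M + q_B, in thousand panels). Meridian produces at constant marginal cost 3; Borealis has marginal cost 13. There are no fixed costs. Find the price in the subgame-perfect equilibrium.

Solve by backward induction. Given q_M, the follower Borealis maximises π_B = (441 - 3q_M - 3q_B)q_B - 13q_B.
∂π_B/∂q_B = 428 - 3q_M - 6q_B = 0 gives the reaction function q_B = (428 - 3q_M)/6.
The leader anticipates this reaction. Substituting into P = 441 - 3Q gives P = 227 - (3/2)q_M, so π_M = (227 - (3/2)q_M)q_M - 3q_M.
Maximising: ∂π_M/∂q_M = 224 - 3q_M = 0, giving q_M = 224/3.
Then q_B = (428 - 3·(224/3))/6 = 34.
Total output Q = 326/3, so price P = 441 - 3·(326/3) = 115.

115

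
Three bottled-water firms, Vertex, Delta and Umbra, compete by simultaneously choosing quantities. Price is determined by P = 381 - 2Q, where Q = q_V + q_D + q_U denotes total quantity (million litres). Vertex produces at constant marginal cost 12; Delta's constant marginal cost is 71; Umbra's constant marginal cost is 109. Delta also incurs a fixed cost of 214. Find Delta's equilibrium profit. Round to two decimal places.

2396.03

Vertex's profit: π_V = (381 - 2Q)q_V - (12q_V). Setting ∂π_V/∂q_V = 0: 369 - 4q_V - 2(q_D + q_U) = 0.
Delta's first-order condition: 310 - 4q_D - 2(q_V + q_U) = 0.
Umbra's profit: π_U = (381 - 2Q)q_U - (109q_U). Setting ∂π_U/∂q_U = 0: 272 - 4q_U - 2(q_V + q_D) = 0.
Adding the 3 conditions: 951 − 4Q − 4Q = 0, i.e. Q = 951/8.
Back-substituting: q_V = (369 − 951/4)/2 = 525/8, q_D = (310 − 951/4)/2 = 289/8, q_U = (272 − 951/4)/2 = 137/8.
Price P = 381 - 2·(951/8) = 573/4.
Delta's profit: (573/4 - 71)·(289/8) - 214 = 2396.0313.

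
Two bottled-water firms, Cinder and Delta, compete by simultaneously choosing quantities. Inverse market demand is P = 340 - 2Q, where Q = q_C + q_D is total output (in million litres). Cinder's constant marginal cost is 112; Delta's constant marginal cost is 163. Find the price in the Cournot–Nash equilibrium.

205

Cinder's profit: π_C = (340 - 2Q)q_C - (112q_C). Setting ∂π_C/∂q_C = 0: 228 - 4q_C - 2(q_D) = 0.
Delta's first-order condition: 177 - 4q_D - 2(q_C) = 0.
Rearranging gives the reaction functions q_C = (228 - 2q_D)/4 and q_D = (177 - 2q_C)/4.
Solving the pair: q_C = 93/2, q_D = 21.
Total output Q = 135/2, so price P = 340 - 2·(135/2) = 205.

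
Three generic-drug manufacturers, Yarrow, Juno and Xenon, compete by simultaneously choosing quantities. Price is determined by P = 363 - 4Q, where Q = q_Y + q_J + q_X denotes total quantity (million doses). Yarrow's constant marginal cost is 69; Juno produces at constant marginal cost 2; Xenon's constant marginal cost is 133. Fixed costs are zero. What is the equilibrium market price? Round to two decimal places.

141.75

Yarrow's profit: π_Y = (363 - 4Q)q_Y - (69q_Y). Setting ∂π_Y/∂q_Y = 0: 294 - 8q_Y - 4(q_J + q_X) = 0.
Juno's first-order condition: 361 - 8q_J - 4(q_Y + q_X) = 0.
Xenon's first-order condition: 230 - 8q_X - 4(q_Y + q_J) = 0.
Summing all 3 equations gives 885 − 16Q = 0, hence Q = 885/16.
Back-substituting: q_Y = (294 − 885/4)/4 = 291/16, q_J = (361 − 885/4)/4 = 559/16, q_X = (230 − 885/4)/4 = 35/16.
Total output Q = 885/16, so price P = 363 - 4·(885/16) = 567/4.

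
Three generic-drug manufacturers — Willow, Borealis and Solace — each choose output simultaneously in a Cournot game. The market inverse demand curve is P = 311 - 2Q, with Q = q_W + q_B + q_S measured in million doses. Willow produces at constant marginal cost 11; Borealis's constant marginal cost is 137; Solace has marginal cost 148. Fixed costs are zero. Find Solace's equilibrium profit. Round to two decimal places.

Willow's profit: π_W = (311 - 2Q)q_W - (11q_W). Setting ∂π_W/∂q_W = 0: 300 - 4q_W - 2(q_B + q_S) = 0.
Borealis's profit: π_B = (311 - 2Q)q_B - (137q_B). Setting ∂π_B/∂q_B = 0: 174 - 4q_B - 2(q_W + q_S) = 0.
Solace's profit: π_S = (311 - 2Q)q_S - (148q_S). Setting ∂π_S/∂q_S = 0: 163 - 4q_S - 2(q_W + q_B) = 0.
Adding the 3 first-order conditions: 637 − 8Q = 0, so Q = 637/8.
Back-substituting: q_W = (300 − 637/4)/2 = 563/8, q_B = (174 − 637/4)/2 = 59/8, q_S = (163 − 637/4)/2 = 15/8.
Price P = 311 - 2·(637/8) = 607/4.
Solace's profit: (607/4 - 148)·(15/8) = 225/32.

7.03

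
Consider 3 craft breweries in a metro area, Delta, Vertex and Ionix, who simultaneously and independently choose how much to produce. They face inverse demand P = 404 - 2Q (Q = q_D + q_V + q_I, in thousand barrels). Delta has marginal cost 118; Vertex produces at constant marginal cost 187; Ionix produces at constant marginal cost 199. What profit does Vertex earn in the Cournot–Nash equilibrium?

800

Delta's profit: π_D = (404 - 2Q)q_D - (118q_D). Setting ∂π_D/∂q_D = 0: 286 - 4q_D - 2(q_V + q_I) = 0.
Vertex's first-order condition: 217 - 4q_V - 2(q_D + q_I) = 0.
Ionix's first-order condition: 205 - 4q_I - 2(q_D + q_V) = 0.
Adding the 3 first-order conditions: 708 − 8Q = 0, so Q = 177/2.
Back-substituting: q_D = (286 − 177)/2 = 109/2, q_V = (217 − 177)/2 = 20, q_I = (205 − 177)/2 = 14.
Price P = 404 - 2·(177/2) = 227.
Vertex's profit: (227 - 187)·20 = 800.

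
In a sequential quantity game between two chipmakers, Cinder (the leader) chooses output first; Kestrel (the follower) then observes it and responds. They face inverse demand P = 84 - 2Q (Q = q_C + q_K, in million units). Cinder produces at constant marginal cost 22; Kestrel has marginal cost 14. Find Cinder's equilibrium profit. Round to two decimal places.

182.25

The follower Kestrel best-responds to any q_C: π_K = (84 - 2Q)q_K - 14q_K.
Follower FOC: 70 - 2q_C - 4q_K = 0, so q_K(q_C) = (70 - 2q_C)/4.
Cinder substitutes q_K(q_C) into its own profit: π_C = q_C(84 - 2q_C - (70 - 2q_C)/2) - 22q_C = (49 - q_C)q_C - 22q_C.
Leader FOC: 27 - 2q_C = 0, so q_C = 27/2.
Then q_K = (70 - 2·(27/2))/4 = 43/4.
Price P = 84 - 2·(97/4) = 71/2.
Cinder's profit: (71/2 - 22)·(27/2) = 729/4.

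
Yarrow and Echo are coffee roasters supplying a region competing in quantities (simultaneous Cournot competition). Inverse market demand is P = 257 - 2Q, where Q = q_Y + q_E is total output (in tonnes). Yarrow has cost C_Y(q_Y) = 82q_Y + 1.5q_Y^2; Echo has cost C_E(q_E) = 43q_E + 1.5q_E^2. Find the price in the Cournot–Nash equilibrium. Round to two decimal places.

170.56

Yarrow's profit: π_Y = (257 - 2Q)q_Y - (82q_Y + (3/2)q_Y²). Setting ∂π_Y/∂q_Y = 0: 175 - 7q_Y - 2(q_E) = 0.
Echo's first-order condition: 214 - 7q_E - 2(q_Y) = 0.
So q_Y = (175 - 2q_E)/7 and q_E = (214 - 2q_Y)/7.
Substituting one into the other gives q_Y = 797/45 and q_E = 1148/45.
Total output Q = 389/9, so price P = 257 - 2·(389/9) = 1535/9.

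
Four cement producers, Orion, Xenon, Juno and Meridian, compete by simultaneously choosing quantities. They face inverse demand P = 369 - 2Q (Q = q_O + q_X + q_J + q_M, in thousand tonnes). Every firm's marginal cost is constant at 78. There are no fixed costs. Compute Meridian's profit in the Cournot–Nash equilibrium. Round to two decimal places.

1693.62

Each firm earns π_i = (369 - 2Q)q_i - 78q_i.
Setting ∂π_i/∂q_i = 0 with rivals' quantities fixed: 291 - 4q_i - 2·Σ_{j≠i} q_j = 0.
With identical firms every q_j equals q_i, so Σ_{j≠i} q_j = 3q_i and 291 = 10q_i, giving q_i = 291/10.
Price P = 369 - 2·(582/5) = 681/5.
Meridian's profit: (681/5 - 78)·(291/10) = 1693.6200.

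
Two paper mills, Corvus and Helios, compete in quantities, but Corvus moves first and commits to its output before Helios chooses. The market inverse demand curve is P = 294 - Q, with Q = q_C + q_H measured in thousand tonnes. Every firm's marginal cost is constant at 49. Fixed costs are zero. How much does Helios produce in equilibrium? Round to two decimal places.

61.25

Solve by backward induction. Given q_C, the follower Helios maximises π_H = (294 - q_C - q_H)q_H - 49q_H.
Setting the follower's marginal profit to zero, 245 - q_C - 2q_H = 0, i.e. q_H = (245 - q_C)/2.
The leader anticipates this reaction. Substituting into P = 294 - Q gives P = 343/2 - (1/2)q_C, so π_C = (343/2 - (1/2)q_C)q_C - 49q_C.
Leader FOC: 245/2 - q_C = 0, so q_C = 245/2.
Then q_H = (245 - 245/2)/2 = 245/4.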